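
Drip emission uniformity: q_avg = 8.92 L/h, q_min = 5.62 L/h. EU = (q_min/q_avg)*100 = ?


EU = (q_min/q_avg)*100 = (5.62/8.92)*100 = 63.0045%

63.0045 %


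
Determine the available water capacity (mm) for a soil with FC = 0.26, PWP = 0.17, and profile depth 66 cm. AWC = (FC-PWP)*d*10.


AWC = (FC - PWP) * d * 10
AWC = (0.26 - 0.17) * 66 * 10
AWC = 0.0900 * 66 * 10

59.4000 mm


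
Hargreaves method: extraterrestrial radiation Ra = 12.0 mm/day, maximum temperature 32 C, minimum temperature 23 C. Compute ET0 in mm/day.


Tmean = (Tmax + Tmin)/2 = (32 + 23)/2 = 27.5
ET0 = 0.0023 * 12.0 * (27.5 + 17.8) * sqrt(32 - 23)
ET0 = 0.0023 * 12.0 * 45.3 * 3.000000

3.7508 mm/day


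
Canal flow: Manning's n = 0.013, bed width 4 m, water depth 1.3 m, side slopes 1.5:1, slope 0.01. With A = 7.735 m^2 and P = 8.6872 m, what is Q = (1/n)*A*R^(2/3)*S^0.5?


R = A/P = 7.735/8.6872 = 0.890390
Q = (1/0.013) * 7.735 * 0.890390^(2/3) * 0.01^0.5

55.0686 m^3/s


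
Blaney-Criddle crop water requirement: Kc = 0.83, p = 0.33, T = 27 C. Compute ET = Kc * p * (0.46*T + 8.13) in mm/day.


ET = Kc * p * (0.46*T + 8.13)
ET = 0.83 * 0.33 * (0.46*27 + 8.13)
ET = 0.83 * 0.33 * 20.5500

5.6286 mm/day


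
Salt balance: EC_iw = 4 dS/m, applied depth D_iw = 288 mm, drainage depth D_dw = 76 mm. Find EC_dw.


EC_dw = EC_iw * D_iw / D_dw
EC_dw = 4 * 288 / 76
EC_dw = 1152 / 76

15.1579 dS/m


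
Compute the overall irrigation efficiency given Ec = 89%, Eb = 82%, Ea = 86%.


Ec = 0.89, Eb = 0.82, Ea = 0.86
E = 0.89 * 0.82 * 0.86 * 100 = 62.7628%

62.7628 %


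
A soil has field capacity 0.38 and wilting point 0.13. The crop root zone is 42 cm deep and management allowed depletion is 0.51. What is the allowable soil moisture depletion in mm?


SMD = (FC - PWP) * d * MAD * 10
SMD = (0.38 - 0.13) * 42 * 0.51 * 10
SMD = 0.2500 * 42 * 0.51 * 10

53.5500 mm


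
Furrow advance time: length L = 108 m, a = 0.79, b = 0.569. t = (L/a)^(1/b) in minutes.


t = (L/a)^(1/b)
t = (108/0.79)^(1/0.569)
t = 136.708861^(1/0.569)

5670.1814 min


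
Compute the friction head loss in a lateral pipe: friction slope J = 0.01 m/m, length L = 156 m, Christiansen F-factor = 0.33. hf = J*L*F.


hf = J * L * F = 0.01 * 156 * 0.33 = 0.5148 m

0.5148 m


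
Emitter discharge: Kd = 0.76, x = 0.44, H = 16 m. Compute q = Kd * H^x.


q = Kd * H^x = 0.76 * 16^0.44 = 0.76 * 3.386981

2.5741 L/h


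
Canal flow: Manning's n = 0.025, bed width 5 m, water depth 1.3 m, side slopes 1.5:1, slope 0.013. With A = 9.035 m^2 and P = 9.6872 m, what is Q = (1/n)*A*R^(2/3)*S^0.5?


R = A/P = 9.035/9.6872 = 0.932674
Q = (1/0.025) * 9.035 * 0.932674^(2/3) * 0.013^0.5

39.3351 m^3/s


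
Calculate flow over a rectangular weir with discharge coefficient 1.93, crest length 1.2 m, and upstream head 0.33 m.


Q = C * L * H^(3/2) = 1.93 * 1.2 * 0.33^1.5 = 1.93 * 1.2 * 0.189571

0.4390 m^3/s


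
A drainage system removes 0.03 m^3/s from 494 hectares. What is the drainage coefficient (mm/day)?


DC = Q * 86400 / (A * 10000) * 1000
DC = 0.03 * 86400 / (494 * 10000) * 1000
DC = 2592000.0000 / 4940000

0.5247 mm/day


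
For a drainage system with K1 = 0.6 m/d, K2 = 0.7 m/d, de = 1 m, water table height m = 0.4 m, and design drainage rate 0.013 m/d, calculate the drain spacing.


S^2 = 8*K2*de*m/q + 4*K1*m^2/q
S^2 = 8*0.7*1*0.4/0.013 + 4*0.6*0.4^2/0.013
S = sqrt(201.8462)

14.2073 m


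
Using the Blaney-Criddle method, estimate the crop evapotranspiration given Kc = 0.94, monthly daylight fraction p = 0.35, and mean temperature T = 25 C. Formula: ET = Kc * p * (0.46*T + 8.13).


ET = Kc * p * (0.46*T + 8.13)
ET = 0.94 * 0.35 * (0.46*25 + 8.13)
ET = 0.94 * 0.35 * 19.6300

6.4583 mm/day


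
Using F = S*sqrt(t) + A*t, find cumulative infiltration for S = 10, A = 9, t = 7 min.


F = S*sqrt(t) + A*t
F = 10*sqrt(7) + 9*7
F = 10*2.645751 + 63

89.4575 mm


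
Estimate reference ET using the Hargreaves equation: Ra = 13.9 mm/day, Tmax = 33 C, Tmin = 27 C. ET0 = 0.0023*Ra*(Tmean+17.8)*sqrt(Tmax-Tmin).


Tmean = (Tmax + Tmin)/2 = (33 + 27)/2 = 30.0
ET0 = 0.0023 * 13.9 * (30.0 + 17.8) * sqrt(33 - 27)
ET0 = 0.0023 * 13.9 * 47.8 * 2.449490

3.7432 mm/day


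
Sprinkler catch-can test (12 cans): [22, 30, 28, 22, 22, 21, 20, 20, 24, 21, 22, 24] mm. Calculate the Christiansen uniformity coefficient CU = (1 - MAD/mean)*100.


mean = 23.000000 mm
MAD = 2.333333 mm
CU = (1 - 2.333333/23.000000)*100

89.8551 %


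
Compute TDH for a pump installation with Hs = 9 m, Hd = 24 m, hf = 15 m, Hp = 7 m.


TDH = Hs + Hd + hf + Hp = 9 + 24 + 15 + 7 = 55

55 m


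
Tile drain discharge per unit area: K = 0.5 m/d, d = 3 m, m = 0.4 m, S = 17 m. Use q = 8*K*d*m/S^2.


q = 8*K*d*m/S^2
q = 8*0.5*3*0.4/17^2
q = 4.8000 / 289

0.0166 m/d


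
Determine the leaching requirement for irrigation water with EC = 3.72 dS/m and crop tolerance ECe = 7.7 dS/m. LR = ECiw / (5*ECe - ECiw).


LR = ECiw / (5*ECe - ECiw)
LR = 3.72 / (5*7.7 - 3.72)
LR = 3.72 / 34.7800

0.1070


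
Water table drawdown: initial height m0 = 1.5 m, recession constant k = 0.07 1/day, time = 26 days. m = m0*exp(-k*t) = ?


m = m0 * exp(-k*t)
m = 1.5 * exp(-0.07 * 26)
m = 1.5 * exp(-1.8200)

0.2430 m


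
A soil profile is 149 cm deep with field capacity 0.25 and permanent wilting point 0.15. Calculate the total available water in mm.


AWC = (FC - PWP) * d * 10
AWC = (0.25 - 0.15) * 149 * 10
AWC = 0.1000 * 149 * 10

149.0000 mm


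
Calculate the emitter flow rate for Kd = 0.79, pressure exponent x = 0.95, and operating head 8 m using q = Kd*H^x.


q = Kd * H^x = 0.79 * 8^0.95 = 0.79 * 7.210004

5.6959 L/h


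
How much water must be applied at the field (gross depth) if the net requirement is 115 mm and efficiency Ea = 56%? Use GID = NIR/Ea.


Ea = 56% = 0.56
GID = NIR / Ea = 115 / 0.56 = 205.3571 mm

205.3571 mm


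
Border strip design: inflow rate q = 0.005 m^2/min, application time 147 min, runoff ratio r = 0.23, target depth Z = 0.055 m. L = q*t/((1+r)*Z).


L = q*t/((1+r)*Z)
L = 0.005*147/((1+0.23)*0.055)
L = 0.735/0.06765

10.8647 m


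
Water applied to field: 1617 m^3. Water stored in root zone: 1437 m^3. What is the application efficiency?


Ea = V_root / V_field * 100 = 1437 / 1617 * 100 = 88.8683%

88.8683 %


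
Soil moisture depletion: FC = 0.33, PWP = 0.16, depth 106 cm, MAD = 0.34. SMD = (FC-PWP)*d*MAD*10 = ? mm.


SMD = (FC - PWP) * d * MAD * 10
SMD = (0.33 - 0.16) * 106 * 0.34 * 10
SMD = 0.1700 * 106 * 0.34 * 10

61.2680 mm


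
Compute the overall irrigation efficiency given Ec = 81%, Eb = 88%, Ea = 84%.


Ec = 0.81, Eb = 0.88, Ea = 0.84
E = 0.81 * 0.88 * 0.84 * 100 = 59.8752%

59.8752 %


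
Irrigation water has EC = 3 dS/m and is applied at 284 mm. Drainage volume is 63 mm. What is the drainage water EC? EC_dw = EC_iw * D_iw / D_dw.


EC_dw = EC_iw * D_iw / D_dw
EC_dw = 3 * 284 / 63
EC_dw = 852 / 63

13.5238 dS/m


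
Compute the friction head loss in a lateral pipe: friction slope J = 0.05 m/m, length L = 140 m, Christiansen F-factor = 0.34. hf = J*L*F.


hf = J * L * F = 0.05 * 140 * 0.34 = 2.3800 m

2.3800 m


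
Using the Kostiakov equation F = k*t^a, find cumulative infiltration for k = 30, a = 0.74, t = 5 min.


F = k * t^a = 30 * 5^0.74
F = 30 * 3.290317

98.7095 mm


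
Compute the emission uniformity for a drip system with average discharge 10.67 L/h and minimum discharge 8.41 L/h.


EU = (q_min/q_avg)*100 = (8.41/10.67)*100 = 78.8191%

78.8191 %


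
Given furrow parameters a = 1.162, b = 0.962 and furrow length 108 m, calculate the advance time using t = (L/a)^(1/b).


t = (L/a)^(1/b)
t = (108/1.162)^(1/0.962)
t = 92.943201^(1/0.962)

111.1640 min


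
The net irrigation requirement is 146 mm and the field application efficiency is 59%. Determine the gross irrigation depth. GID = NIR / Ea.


Ea = 59% = 0.59
GID = NIR / Ea = 146 / 0.59 = 247.4576 mm

247.4576 mm


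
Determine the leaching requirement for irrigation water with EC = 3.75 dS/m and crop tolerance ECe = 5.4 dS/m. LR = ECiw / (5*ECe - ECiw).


LR = ECiw / (5*ECe - ECiw)
LR = 3.75 / (5*5.4 - 3.75)
LR = 3.75 / 23.2500

0.1613


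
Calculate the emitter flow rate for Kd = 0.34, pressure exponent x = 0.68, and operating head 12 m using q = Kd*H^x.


q = Kd * H^x = 0.34 * 12^0.68 = 0.34 * 5.418053

1.8421 L/h


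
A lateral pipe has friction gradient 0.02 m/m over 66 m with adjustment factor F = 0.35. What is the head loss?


hf = J * L * F = 0.02 * 66 * 0.35 = 0.4620 m

0.4620 m


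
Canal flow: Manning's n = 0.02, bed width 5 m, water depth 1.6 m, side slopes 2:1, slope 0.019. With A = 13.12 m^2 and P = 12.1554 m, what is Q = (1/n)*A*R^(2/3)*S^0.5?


R = A/P = 13.12/12.1554 = 1.079356
Q = (1/0.02) * 13.12 * 1.079356^(2/3) * 0.019^0.5

95.1460 m^3/s


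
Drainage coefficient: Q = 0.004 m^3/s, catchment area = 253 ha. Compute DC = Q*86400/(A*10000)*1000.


DC = Q * 86400 / (A * 10000) * 1000
DC = 0.004 * 86400 / (253 * 10000) * 1000
DC = 345600.0000 / 2530000

0.1366 mm/day


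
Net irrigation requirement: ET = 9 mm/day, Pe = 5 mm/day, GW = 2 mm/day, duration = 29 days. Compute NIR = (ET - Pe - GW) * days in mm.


Daily deficit = ET - Pe - GW = 9 - 5 - 2 = 2 mm/day
NIR = 2 * 29 = 58 mm

58.0000 mm


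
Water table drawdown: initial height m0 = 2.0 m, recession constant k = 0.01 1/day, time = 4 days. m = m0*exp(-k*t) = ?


m = m0 * exp(-k*t)
m = 2.0 * exp(-0.01 * 4)
m = 2.0 * exp(-0.0400)

1.9216 m


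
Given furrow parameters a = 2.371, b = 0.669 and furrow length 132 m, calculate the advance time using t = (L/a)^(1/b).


t = (L/a)^(1/b)
t = (132/2.371)^(1/0.669)
t = 55.672712^(1/0.669)

406.7531 min


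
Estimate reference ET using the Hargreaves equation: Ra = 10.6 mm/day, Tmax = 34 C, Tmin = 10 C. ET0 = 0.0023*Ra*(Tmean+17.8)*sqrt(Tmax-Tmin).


Tmean = (Tmax + Tmin)/2 = (34 + 10)/2 = 22.0
ET0 = 0.0023 * 10.6 * (22.0 + 17.8) * sqrt(34 - 10)
ET0 = 0.0023 * 10.6 * 39.8 * 4.898979

4.7536 mm/day


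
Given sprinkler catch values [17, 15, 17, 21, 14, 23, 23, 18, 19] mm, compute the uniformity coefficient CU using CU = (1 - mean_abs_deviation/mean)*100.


mean = 18.555556 mm
MAD = 2.617284 mm
CU = (1 - 2.617284/18.555556)*100

85.8949 %


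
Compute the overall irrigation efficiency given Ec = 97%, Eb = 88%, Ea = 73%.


Ec = 0.97, Eb = 0.88, Ea = 0.73
E = 0.97 * 0.88 * 0.73 * 100 = 62.3128%

62.3128 %


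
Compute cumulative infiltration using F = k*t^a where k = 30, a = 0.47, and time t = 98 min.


F = k * t^a = 30 * 98^0.47
F = 30 * 8.627327

258.8198 mm


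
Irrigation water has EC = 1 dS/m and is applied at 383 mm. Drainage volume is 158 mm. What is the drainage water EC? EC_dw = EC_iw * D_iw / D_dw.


EC_dw = EC_iw * D_iw / D_dw
EC_dw = 1 * 383 / 158
EC_dw = 383 / 158

2.4241 dS/m


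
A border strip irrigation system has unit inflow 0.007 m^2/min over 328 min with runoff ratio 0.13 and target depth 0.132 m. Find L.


L = q*t/((1+r)*Z)
L = 0.007*328/((1+0.13)*0.132)
L = 2.296/0.14916

15.3929 m


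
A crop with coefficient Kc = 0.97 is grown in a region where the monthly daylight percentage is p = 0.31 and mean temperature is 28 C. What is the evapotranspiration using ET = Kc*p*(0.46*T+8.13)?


ET = Kc * p * (0.46*T + 8.13)
ET = 0.97 * 0.31 * (0.46*28 + 8.13)
ET = 0.97 * 0.31 * 21.0100

6.3177 mm/day


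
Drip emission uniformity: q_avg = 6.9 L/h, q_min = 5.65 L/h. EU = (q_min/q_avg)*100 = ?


EU = (q_min/q_avg)*100 = (5.65/6.9)*100 = 81.8841%

81.8841 %


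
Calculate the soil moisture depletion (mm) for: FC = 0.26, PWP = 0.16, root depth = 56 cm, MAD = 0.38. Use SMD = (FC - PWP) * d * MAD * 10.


SMD = (FC - PWP) * d * MAD * 10
SMD = (0.26 - 0.16) * 56 * 0.38 * 10
SMD = 0.1000 * 56 * 0.38 * 10

21.2800 mm


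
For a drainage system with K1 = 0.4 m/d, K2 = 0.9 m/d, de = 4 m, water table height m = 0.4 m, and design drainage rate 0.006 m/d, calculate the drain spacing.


S^2 = 8*K2*de*m/q + 4*K1*m^2/q
S^2 = 8*0.9*4*0.4/0.006 + 4*0.4*0.4^2/0.006
S = sqrt(1962.6667)

44.3020 m


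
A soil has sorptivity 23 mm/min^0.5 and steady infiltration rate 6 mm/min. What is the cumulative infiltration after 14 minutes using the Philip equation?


F = S*sqrt(t) + A*t
F = 23*sqrt(14) + 6*14
F = 23*3.741657 + 84

170.0581 mm


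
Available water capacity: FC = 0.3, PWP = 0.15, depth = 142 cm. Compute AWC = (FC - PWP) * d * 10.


AWC = (FC - PWP) * d * 10
AWC = (0.3 - 0.15) * 142 * 10
AWC = 0.1500 * 142 * 10

213.0000 mm


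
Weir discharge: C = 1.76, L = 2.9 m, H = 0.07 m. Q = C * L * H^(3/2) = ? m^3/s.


Q = C * L * H^(3/2) = 1.76 * 2.9 * 0.07^1.5 = 1.76 * 2.9 * 0.018520

0.0945 m^3/s


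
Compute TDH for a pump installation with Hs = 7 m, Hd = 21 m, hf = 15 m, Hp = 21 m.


TDH = Hs + Hd + hf + Hp = 7 + 21 + 15 + 21 = 64

64 m


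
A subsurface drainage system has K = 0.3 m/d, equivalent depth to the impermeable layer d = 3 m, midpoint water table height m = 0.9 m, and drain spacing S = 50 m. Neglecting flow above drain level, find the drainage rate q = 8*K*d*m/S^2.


q = 8*K*d*m/S^2
q = 8*0.3*3*0.9/50^2
q = 6.4800 / 2500

0.0026 m/d


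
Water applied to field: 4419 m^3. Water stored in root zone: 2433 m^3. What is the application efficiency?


Ea = V_root / V_field * 100 = 2433 / 4419 * 100 = 55.0577%

55.0577 %


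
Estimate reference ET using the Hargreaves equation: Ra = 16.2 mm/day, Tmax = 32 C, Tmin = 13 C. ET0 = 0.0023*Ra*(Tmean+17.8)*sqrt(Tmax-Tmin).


Tmean = (Tmax + Tmin)/2 = (32 + 13)/2 = 22.5
ET0 = 0.0023 * 16.2 * (22.5 + 17.8) * sqrt(32 - 13)
ET0 = 0.0023 * 16.2 * 40.3 * 4.358899

6.5452 mm/day


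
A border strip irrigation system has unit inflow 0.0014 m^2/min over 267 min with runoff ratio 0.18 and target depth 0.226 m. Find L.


L = q*t/((1+r)*Z)
L = 0.0014*267/((1+0.18)*0.226)
L = 0.3738/0.26668

1.4017 m


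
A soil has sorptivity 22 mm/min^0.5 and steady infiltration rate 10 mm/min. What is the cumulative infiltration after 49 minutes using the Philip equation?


F = S*sqrt(t) + A*t
F = 22*sqrt(49) + 10*49
F = 22*7.000000 + 490

644.0000 mm


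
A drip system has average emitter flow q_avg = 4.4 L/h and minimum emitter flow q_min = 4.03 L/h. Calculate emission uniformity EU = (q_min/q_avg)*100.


EU = (q_min/q_avg)*100 = (4.03/4.4)*100 = 91.5909%

91.5909 %


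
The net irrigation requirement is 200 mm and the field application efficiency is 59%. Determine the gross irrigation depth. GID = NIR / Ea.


Ea = 59% = 0.59
GID = NIR / Ea = 200 / 0.59 = 338.9831 mm

338.9831 mm


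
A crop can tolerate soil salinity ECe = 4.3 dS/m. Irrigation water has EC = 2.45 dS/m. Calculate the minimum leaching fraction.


LR = ECiw / (5*ECe - ECiw)
LR = 2.45 / (5*4.3 - 2.45)
LR = 2.45 / 19.0500

0.1286


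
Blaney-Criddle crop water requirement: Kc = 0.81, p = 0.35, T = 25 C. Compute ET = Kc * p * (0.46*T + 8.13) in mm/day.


ET = Kc * p * (0.46*T + 8.13)
ET = 0.81 * 0.35 * (0.46*25 + 8.13)
ET = 0.81 * 0.35 * 19.6300

5.5651 mm/day


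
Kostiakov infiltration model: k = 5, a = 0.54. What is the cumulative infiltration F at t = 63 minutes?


F = k * t^a = 5 * 63^0.54
F = 5 * 9.367936

46.8397 mm


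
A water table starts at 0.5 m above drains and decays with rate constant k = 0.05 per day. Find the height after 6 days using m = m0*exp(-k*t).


m = m0 * exp(-k*t)
m = 0.5 * exp(-0.05 * 6)
m = 0.5 * exp(-0.3000)

0.3704 m


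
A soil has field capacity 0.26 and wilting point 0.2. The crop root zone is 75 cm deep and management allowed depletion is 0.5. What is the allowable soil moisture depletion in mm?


SMD = (FC - PWP) * d * MAD * 10
SMD = (0.26 - 0.2) * 75 * 0.5 * 10
SMD = 0.0600 * 75 * 0.5 * 10

22.5000 mm


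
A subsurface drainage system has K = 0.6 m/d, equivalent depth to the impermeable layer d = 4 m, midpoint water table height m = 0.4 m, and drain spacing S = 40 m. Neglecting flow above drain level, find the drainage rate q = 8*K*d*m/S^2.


q = 8*K*d*m/S^2
q = 8*0.6*4*0.4/40^2
q = 7.6800 / 1600

0.0048 m/d


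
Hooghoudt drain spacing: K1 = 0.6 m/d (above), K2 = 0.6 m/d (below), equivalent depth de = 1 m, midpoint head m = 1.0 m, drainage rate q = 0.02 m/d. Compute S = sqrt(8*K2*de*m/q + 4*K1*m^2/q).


S^2 = 8*K2*de*m/q + 4*K1*m^2/q
S^2 = 8*0.6*1*1.0/0.02 + 4*0.6*1.0^2/0.02
S = sqrt(360.0000)

18.9737 m


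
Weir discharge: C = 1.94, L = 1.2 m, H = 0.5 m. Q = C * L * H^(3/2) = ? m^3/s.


Q = C * L * H^(3/2) = 1.94 * 1.2 * 0.5^1.5 = 1.94 * 1.2 * 0.353553

0.8231 m^3/s


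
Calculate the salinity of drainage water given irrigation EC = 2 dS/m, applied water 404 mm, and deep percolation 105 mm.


EC_dw = EC_iw * D_iw / D_dw
EC_dw = 2 * 404 / 105
EC_dw = 808 / 105

7.6952 dS/m


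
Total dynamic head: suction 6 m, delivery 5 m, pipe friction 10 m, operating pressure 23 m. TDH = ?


TDH = Hs + Hd + hf + Hp = 6 + 5 + 10 + 23 = 44

44 m


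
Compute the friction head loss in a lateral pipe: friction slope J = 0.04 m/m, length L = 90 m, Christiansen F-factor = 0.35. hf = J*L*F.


hf = J * L * F = 0.04 * 90 * 0.35 = 1.2600 m

1.2600 m


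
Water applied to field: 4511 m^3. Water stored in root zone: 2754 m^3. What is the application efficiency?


Ea = V_root / V_field * 100 = 2754 / 4511 * 100 = 61.0508%

61.0508 %


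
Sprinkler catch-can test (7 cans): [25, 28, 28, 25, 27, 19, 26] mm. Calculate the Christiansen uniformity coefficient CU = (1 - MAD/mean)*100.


mean = 25.428571 mm
MAD = 2.081633 mm
CU = (1 - 2.081633/25.428571)*100

91.8138 %


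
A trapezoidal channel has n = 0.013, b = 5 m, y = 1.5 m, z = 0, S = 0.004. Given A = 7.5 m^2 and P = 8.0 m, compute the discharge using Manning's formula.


R = A/P = 7.5/8.0 = 0.937500
Q = (1/0.013) * 7.5 * 0.937500^(2/3) * 0.004^0.5

34.9512 m^3/s


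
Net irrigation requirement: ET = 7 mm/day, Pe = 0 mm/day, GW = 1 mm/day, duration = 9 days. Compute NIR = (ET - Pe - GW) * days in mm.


Daily deficit = ET - Pe - GW = 7 - 0 - 1 = 6 mm/day
NIR = 6 * 9 = 54 mm

54.0000 mm


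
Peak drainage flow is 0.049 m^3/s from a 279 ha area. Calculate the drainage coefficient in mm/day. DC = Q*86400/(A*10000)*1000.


DC = Q * 86400 / (A * 10000) * 1000
DC = 0.049 * 86400 / (279 * 10000) * 1000
DC = 4233600.0000 / 2790000

1.5174 mm/day


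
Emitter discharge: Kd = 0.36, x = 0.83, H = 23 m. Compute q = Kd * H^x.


q = Kd * H^x = 0.36 * 23^0.83 = 0.36 * 13.496902

4.8589 L/h


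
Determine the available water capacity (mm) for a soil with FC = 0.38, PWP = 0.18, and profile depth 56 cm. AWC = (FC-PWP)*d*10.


AWC = (FC - PWP) * d * 10
AWC = (0.38 - 0.18) * 56 * 10
AWC = 0.2000 * 56 * 10

112.0000 mm


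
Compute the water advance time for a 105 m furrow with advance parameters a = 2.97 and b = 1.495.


t = (L/a)^(1/b)
t = (105/2.97)^(1/1.495)
t = 35.353535^(1/1.495)

10.8578 min


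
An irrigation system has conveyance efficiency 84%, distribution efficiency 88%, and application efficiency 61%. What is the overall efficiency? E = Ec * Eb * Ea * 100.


Ec = 0.84, Eb = 0.88, Ea = 0.61
E = 0.84 * 0.88 * 0.61 * 100 = 45.0912%

45.0912 %


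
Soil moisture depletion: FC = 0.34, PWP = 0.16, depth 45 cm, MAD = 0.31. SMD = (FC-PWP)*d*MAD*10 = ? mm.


SMD = (FC - PWP) * d * MAD * 10
SMD = (0.34 - 0.16) * 45 * 0.31 * 10
SMD = 0.1800 * 45 * 0.31 * 10

25.1100 mm


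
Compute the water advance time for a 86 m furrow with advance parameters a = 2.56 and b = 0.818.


t = (L/a)^(1/b)
t = (86/2.56)^(1/0.818)
t = 33.593750^(1/0.818)

73.4246 min


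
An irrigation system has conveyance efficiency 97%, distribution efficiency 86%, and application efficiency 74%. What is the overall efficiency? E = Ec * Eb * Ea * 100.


Ec = 0.97, Eb = 0.86, Ea = 0.74
E = 0.97 * 0.86 * 0.74 * 100 = 61.7308%

61.7308 %


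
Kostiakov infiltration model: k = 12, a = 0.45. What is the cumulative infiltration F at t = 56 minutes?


F = k * t^a = 12 * 56^0.45
F = 12 * 6.119059

73.4287 mm


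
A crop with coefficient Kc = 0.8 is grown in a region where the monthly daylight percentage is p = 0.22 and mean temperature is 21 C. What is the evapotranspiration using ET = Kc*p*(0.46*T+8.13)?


ET = Kc * p * (0.46*T + 8.13)
ET = 0.8 * 0.22 * (0.46*21 + 8.13)
ET = 0.8 * 0.22 * 17.7900

3.1310 mm/day


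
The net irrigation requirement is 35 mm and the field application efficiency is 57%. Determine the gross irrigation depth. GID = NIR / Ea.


Ea = 57% = 0.57
GID = NIR / Ea = 35 / 0.57 = 61.4035 mm

61.4035 mm


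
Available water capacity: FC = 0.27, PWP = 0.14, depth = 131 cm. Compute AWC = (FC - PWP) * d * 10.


AWC = (FC - PWP) * d * 10
AWC = (0.27 - 0.14) * 131 * 10
AWC = 0.1300 * 131 * 10

170.3000 mm


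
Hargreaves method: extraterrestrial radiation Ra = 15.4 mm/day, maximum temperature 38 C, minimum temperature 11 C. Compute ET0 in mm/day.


Tmean = (Tmax + Tmin)/2 = (38 + 11)/2 = 24.5
ET0 = 0.0023 * 15.4 * (24.5 + 17.8) * sqrt(38 - 11)
ET0 = 0.0023 * 15.4 * 42.3 * 5.196152

7.7852 mm/day


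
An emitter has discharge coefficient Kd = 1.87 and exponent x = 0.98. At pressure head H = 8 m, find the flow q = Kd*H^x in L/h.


q = Kd * H^x = 1.87 * 8^0.98 = 1.87 * 7.674113

14.3506 L/h


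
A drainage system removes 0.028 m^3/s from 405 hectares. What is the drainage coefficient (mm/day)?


DC = Q * 86400 / (A * 10000) * 1000
DC = 0.028 * 86400 / (405 * 10000) * 1000
DC = 2419200.0000 / 4050000

0.5973 mm/day


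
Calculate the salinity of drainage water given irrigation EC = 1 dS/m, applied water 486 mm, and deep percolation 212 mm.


EC_dw = EC_iw * D_iw / D_dw
EC_dw = 1 * 486 / 212
EC_dw = 486 / 212

2.2925 dS/m


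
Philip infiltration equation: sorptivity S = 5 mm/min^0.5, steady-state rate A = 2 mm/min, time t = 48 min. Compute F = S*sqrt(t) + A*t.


F = S*sqrt(t) + A*t
F = 5*sqrt(48) + 2*48
F = 5*6.928203 + 96

130.6410 mm


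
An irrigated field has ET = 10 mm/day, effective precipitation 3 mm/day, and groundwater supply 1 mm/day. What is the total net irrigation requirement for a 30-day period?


Daily deficit = ET - Pe - GW = 10 - 3 - 1 = 6 mm/day
NIR = 6 * 30 = 180 mm

180.0000 mm


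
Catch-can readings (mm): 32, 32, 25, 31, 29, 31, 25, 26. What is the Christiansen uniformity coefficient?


mean = 28.875000 mm
MAD = 2.656250 mm
CU = (1 - 2.656250/28.875000)*100

90.8009 %


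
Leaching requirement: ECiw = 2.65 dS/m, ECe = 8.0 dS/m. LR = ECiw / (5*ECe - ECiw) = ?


LR = ECiw / (5*ECe - ECiw)
LR = 2.65 / (5*8.0 - 2.65)
LR = 2.65 / 37.3500

0.0710


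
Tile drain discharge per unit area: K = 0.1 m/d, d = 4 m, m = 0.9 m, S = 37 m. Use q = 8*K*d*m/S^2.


q = 8*K*d*m/S^2
q = 8*0.1*4*0.9/37^2
q = 2.8800 / 1369

0.0021 m/d


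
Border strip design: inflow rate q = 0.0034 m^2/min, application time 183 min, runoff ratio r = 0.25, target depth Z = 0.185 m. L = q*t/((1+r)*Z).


L = q*t/((1+r)*Z)
L = 0.0034*183/((1+0.25)*0.185)
L = 0.6222/0.23125

2.6906 m


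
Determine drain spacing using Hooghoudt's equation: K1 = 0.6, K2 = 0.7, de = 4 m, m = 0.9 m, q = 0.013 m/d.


S^2 = 8*K2*de*m/q + 4*K1*m^2/q
S^2 = 8*0.7*4*0.9/0.013 + 4*0.6*0.9^2/0.013
S = sqrt(1700.3077)

41.2348 m


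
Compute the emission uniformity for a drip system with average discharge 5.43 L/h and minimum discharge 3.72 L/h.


EU = (q_min/q_avg)*100 = (3.72/5.43)*100 = 68.5083%

68.5083 %


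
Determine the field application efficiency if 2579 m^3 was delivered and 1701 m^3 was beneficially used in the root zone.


Ea = V_root / V_field * 100 = 1701 / 2579 * 100 = 65.9558%

65.9558 %


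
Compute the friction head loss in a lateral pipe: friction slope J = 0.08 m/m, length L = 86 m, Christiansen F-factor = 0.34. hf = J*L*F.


hf = J * L * F = 0.08 * 86 * 0.34 = 2.3392 m

2.3392 m


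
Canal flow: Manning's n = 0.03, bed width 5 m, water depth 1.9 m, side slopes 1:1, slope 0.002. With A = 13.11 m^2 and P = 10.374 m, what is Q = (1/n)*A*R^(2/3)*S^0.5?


R = A/P = 13.11/10.374 = 1.263736
Q = (1/0.03) * 13.11 * 1.263736^(2/3) * 0.002^0.5

22.8437 m^3/s


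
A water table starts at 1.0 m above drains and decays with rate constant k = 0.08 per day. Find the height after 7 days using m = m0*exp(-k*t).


m = m0 * exp(-k*t)
m = 1.0 * exp(-0.08 * 7)
m = 1.0 * exp(-0.5600)

0.5712 m


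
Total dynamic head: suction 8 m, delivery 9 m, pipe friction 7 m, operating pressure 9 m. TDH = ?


TDH = Hs + Hd + hf + Hp = 8 + 9 + 7 + 9 = 33

33 m


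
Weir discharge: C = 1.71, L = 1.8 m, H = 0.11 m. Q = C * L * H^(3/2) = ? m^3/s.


Q = C * L * H^(3/2) = 1.71 * 1.8 * 0.11^1.5 = 1.71 * 1.8 * 0.036483

0.1123 m^3/s


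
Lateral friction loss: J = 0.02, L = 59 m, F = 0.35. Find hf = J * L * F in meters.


hf = J * L * F = 0.02 * 59 * 0.35 = 0.4130 m

0.4130 m


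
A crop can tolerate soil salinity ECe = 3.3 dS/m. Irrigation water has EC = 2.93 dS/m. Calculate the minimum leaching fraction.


LR = ECiw / (5*ECe - ECiw)
LR = 2.93 / (5*3.3 - 2.93)
LR = 2.93 / 13.5700

0.2159


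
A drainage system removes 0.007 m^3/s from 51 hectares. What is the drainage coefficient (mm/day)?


DC = Q * 86400 / (A * 10000) * 1000
DC = 0.007 * 86400 / (51 * 10000) * 1000
DC = 604800.0000 / 510000

1.1859 mm/day


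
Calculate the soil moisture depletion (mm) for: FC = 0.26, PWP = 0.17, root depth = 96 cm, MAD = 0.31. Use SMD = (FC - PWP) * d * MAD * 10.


SMD = (FC - PWP) * d * MAD * 10
SMD = (0.26 - 0.17) * 96 * 0.31 * 10
SMD = 0.0900 * 96 * 0.31 * 10

26.7840 mm


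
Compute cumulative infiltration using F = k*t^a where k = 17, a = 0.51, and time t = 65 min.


F = k * t^a = 17 * 65^0.51
F = 17 * 8.405931

142.9008 mm


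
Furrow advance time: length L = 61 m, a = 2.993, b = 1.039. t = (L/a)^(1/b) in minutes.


t = (L/a)^(1/b)
t = (61/2.993)^(1/1.039)
t = 20.380889^(1/1.039)

18.2004 min


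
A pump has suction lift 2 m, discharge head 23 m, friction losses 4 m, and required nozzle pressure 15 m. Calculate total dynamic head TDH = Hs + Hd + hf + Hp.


TDH = Hs + Hd + hf + Hp = 2 + 23 + 4 + 15 = 44

44 m


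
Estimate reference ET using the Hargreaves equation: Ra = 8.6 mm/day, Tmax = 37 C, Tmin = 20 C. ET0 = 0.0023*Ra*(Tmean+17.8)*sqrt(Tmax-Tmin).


Tmean = (Tmax + Tmin)/2 = (37 + 20)/2 = 28.5
ET0 = 0.0023 * 8.6 * (28.5 + 17.8) * sqrt(37 - 20)
ET0 = 0.0023 * 8.6 * 46.3 * 4.123106

3.7760 mm/day


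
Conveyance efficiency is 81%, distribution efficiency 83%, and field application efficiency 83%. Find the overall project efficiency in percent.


Ec = 0.81, Eb = 0.83, Ea = 0.83
E = 0.81 * 0.83 * 0.83 * 100 = 55.8009%

55.8009 %


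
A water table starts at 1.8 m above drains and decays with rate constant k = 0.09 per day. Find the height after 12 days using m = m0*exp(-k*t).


m = m0 * exp(-k*t)
m = 1.8 * exp(-0.09 * 12)
m = 1.8 * exp(-1.0800)

0.6113 m


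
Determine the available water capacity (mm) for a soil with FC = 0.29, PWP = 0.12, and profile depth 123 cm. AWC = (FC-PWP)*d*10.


AWC = (FC - PWP) * d * 10
AWC = (0.29 - 0.12) * 123 * 10
AWC = 0.1700 * 123 * 10

209.1000 mm


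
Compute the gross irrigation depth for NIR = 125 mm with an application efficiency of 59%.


Ea = 59% = 0.59
GID = NIR / Ea = 125 / 0.59 = 211.8644 mm

211.8644 mm


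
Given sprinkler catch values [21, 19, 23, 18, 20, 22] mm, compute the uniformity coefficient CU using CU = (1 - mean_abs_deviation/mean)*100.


mean = 20.500000 mm
MAD = 1.500000 mm
CU = (1 - 1.500000/20.500000)*100

92.6829 %


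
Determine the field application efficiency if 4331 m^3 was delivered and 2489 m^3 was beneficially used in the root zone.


Ea = V_root / V_field * 100 = 2489 / 4331 * 100 = 57.4694%

57.4694 %


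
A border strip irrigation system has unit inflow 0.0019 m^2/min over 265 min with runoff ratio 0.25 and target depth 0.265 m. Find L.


L = q*t/((1+r)*Z)
L = 0.0019*265/((1+0.25)*0.265)
L = 0.5035/0.33125

1.5200 m


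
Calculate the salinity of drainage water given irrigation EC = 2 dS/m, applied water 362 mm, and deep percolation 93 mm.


EC_dw = EC_iw * D_iw / D_dw
EC_dw = 2 * 362 / 93
EC_dw = 724 / 93

7.7849 dS/m


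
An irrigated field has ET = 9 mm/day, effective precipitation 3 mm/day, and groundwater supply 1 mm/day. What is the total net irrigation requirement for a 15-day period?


Daily deficit = ET - Pe - GW = 9 - 3 - 1 = 5 mm/day
NIR = 5 * 15 = 75 mm

75.0000 mm


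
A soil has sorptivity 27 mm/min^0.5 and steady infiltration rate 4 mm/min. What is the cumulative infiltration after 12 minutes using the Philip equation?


F = S*sqrt(t) + A*t
F = 27*sqrt(12) + 4*12
F = 27*3.464102 + 48

141.5308 mm


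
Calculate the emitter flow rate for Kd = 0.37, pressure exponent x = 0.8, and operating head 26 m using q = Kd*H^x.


q = Kd * H^x = 0.37 * 26^0.8 = 0.37 * 13.551229

5.0140 L/h


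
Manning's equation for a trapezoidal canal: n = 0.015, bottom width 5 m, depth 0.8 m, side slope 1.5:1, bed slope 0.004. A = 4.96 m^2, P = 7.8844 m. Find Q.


R = A/P = 4.96/7.8844 = 0.629090
Q = (1/0.015) * 4.96 * 0.629090^(2/3) * 0.004^0.5

15.3543 m^3/s


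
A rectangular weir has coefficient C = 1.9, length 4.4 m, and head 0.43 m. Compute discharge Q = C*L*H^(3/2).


Q = C * L * H^(3/2) = 1.9 * 4.4 * 0.43^1.5 = 1.9 * 4.4 * 0.281970

2.3573 m^3/s


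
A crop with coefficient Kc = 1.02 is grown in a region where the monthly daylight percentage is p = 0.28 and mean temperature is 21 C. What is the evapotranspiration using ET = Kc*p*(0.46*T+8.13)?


ET = Kc * p * (0.46*T + 8.13)
ET = 1.02 * 0.28 * (0.46*21 + 8.13)
ET = 1.02 * 0.28 * 17.7900

5.0808 mm/day


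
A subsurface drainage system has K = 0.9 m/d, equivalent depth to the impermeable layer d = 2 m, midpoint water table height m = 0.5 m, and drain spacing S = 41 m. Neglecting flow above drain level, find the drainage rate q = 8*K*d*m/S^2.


q = 8*K*d*m/S^2
q = 8*0.9*2*0.5/41^2
q = 7.2000 / 1681

0.0043 m/d


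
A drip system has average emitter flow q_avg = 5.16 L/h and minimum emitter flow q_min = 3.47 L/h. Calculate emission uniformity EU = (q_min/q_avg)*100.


EU = (q_min/q_avg)*100 = (3.47/5.16)*100 = 67.2481%

67.2481 %


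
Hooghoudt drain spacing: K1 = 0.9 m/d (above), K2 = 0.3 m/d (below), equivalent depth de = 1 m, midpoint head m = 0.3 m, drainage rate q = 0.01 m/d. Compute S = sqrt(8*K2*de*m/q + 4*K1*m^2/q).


S^2 = 8*K2*de*m/q + 4*K1*m^2/q
S^2 = 8*0.3*1*0.3/0.01 + 4*0.9*0.3^2/0.01
S = sqrt(104.4000)

10.2176 m


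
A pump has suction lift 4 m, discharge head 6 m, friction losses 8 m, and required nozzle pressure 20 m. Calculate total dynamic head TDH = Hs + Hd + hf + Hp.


TDH = Hs + Hd + hf + Hp = 4 + 6 + 8 + 20 = 38

38 m


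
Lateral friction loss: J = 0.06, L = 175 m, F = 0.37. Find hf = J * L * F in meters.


hf = J * L * F = 0.06 * 175 * 0.37 = 3.8850 m

3.8850 m


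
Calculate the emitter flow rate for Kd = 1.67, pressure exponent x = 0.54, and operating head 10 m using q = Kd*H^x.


q = Kd * H^x = 1.67 * 10^0.54 = 1.67 * 3.467369

5.7905 L/h


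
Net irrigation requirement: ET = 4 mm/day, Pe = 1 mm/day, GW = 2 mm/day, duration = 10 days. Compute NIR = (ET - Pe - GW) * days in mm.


Daily deficit = ET - Pe - GW = 4 - 1 - 2 = 1 mm/day
NIR = 1 * 10 = 10 mm

10.0000 mm


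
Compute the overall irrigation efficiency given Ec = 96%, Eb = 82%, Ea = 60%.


Ec = 0.96, Eb = 0.82, Ea = 0.6
E = 0.96 * 0.82 * 0.6 * 100 = 47.2320%

47.2320 %


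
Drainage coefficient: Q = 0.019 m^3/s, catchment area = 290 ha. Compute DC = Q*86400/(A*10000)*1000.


DC = Q * 86400 / (A * 10000) * 1000
DC = 0.019 * 86400 / (290 * 10000) * 1000
DC = 1641600.0000 / 2900000

0.5661 mm/day


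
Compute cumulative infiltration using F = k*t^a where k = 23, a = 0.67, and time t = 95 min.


F = k * t^a = 23 * 95^0.67
F = 23 * 21.138532

486.1862 mm


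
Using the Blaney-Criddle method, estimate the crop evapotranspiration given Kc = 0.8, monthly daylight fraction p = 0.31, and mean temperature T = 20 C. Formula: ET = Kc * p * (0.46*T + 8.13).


ET = Kc * p * (0.46*T + 8.13)
ET = 0.8 * 0.31 * (0.46*20 + 8.13)
ET = 0.8 * 0.31 * 17.3300

4.2978 mm/day


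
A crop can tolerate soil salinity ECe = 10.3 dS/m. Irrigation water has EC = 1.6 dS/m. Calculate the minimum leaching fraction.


LR = ECiw / (5*ECe - ECiw)
LR = 1.6 / (5*10.3 - 1.6)
LR = 1.6 / 49.9000

0.0321


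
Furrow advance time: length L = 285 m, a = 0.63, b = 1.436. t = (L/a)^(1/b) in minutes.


t = (L/a)^(1/b)
t = (285/0.63)^(1/1.436)
t = 452.380952^(1/1.436)

70.6703 min


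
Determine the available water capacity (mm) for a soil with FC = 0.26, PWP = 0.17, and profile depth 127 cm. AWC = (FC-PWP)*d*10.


AWC = (FC - PWP) * d * 10
AWC = (0.26 - 0.17) * 127 * 10
AWC = 0.0900 * 127 * 10

114.3000 mm


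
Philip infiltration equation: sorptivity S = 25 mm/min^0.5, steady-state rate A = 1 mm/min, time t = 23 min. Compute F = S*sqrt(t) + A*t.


F = S*sqrt(t) + A*t
F = 25*sqrt(23) + 1*23
F = 25*4.795832 + 23

142.8958 mm


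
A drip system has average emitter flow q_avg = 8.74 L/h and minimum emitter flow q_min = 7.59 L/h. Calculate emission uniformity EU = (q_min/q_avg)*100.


EU = (q_min/q_avg)*100 = (7.59/8.74)*100 = 86.8421%

86.8421 %


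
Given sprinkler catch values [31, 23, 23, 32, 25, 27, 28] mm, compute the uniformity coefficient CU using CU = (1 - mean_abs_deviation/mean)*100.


mean = 27.000000 mm
MAD = 2.857143 mm
CU = (1 - 2.857143/27.000000)*100

89.4180 %


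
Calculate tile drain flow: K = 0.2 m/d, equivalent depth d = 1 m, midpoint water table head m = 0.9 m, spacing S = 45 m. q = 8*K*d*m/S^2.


q = 8*K*d*m/S^2
q = 8*0.2*1*0.9/45^2
q = 1.4400 / 2025

7.1111e-04 m/d


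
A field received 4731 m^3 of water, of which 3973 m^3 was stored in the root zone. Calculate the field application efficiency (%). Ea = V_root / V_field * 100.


Ea = V_root / V_field * 100 = 3973 / 4731 * 100 = 83.9780%

83.9780 %


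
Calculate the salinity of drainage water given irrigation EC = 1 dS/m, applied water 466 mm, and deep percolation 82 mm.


EC_dw = EC_iw * D_iw / D_dw
EC_dw = 1 * 466 / 82
EC_dw = 466 / 82

5.6829 dS/m


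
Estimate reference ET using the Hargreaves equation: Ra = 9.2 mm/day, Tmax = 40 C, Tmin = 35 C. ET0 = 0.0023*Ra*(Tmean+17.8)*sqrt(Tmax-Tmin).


Tmean = (Tmax + Tmin)/2 = (40 + 35)/2 = 37.5
ET0 = 0.0023 * 9.2 * (37.5 + 17.8) * sqrt(40 - 35)
ET0 = 0.0023 * 9.2 * 55.3 * 2.236068

2.6165 mm/day


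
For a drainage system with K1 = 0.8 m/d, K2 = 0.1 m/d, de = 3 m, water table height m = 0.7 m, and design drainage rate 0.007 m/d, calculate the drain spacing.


S^2 = 8*K2*de*m/q + 4*K1*m^2/q
S^2 = 8*0.1*3*0.7/0.007 + 4*0.8*0.7^2/0.007
S = sqrt(464.0000)

21.5407 m


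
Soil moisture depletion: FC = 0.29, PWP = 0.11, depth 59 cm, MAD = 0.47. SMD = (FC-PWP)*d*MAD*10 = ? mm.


SMD = (FC - PWP) * d * MAD * 10
SMD = (0.29 - 0.11) * 59 * 0.47 * 10
SMD = 0.1800 * 59 * 0.47 * 10

49.9140 mm


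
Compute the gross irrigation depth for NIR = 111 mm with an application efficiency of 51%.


Ea = 51% = 0.51
GID = NIR / Ea = 111 / 0.51 = 217.6471 mm

217.6471 mm


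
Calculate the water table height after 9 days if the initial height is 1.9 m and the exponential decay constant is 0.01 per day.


m = m0 * exp(-k*t)
m = 1.9 * exp(-0.01 * 9)
m = 1.9 * exp(-0.0900)

1.7365 m


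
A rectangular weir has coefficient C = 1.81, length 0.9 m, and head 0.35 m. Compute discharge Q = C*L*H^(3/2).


Q = C * L * H^(3/2) = 1.81 * 0.9 * 0.35^1.5 = 1.81 * 0.9 * 0.207063

0.3373 m^3/s


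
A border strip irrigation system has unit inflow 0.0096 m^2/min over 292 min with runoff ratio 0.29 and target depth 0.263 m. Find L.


L = q*t/((1+r)*Z)
L = 0.0096*292/((1+0.29)*0.263)
L = 2.8032/0.33927

8.2624 m


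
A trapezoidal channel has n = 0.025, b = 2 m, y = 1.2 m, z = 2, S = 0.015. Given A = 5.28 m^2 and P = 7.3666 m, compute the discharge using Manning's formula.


R = A/P = 5.28/7.3666 = 0.716749
Q = (1/0.025) * 5.28 * 0.716749^(2/3) * 0.015^0.5

20.7166 m^3/s


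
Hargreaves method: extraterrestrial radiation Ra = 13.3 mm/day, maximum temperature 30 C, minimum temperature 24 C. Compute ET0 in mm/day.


Tmean = (Tmax + Tmin)/2 = (30 + 24)/2 = 27.0
ET0 = 0.0023 * 13.3 * (27.0 + 17.8) * sqrt(30 - 24)
ET0 = 0.0023 * 13.3 * 44.8 * 2.449490

3.3569 mm/day


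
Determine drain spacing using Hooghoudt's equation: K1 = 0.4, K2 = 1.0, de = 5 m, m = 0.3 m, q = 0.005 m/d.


S^2 = 8*K2*de*m/q + 4*K1*m^2/q
S^2 = 8*1.0*5*0.3/0.005 + 4*0.4*0.3^2/0.005
S = sqrt(2428.8000)

49.2829 m


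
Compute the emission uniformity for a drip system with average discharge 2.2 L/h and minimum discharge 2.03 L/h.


EU = (q_min/q_avg)*100 = (2.03/2.2)*100 = 92.2727%

92.2727 %


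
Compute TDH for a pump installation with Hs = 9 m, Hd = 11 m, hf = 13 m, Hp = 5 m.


TDH = Hs + Hd + hf + Hp = 9 + 11 + 13 + 5 = 38

38 m


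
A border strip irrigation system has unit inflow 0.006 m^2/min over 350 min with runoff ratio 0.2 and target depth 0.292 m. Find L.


L = q*t/((1+r)*Z)
L = 0.006*350/((1+0.2)*0.292)
L = 2.1/0.3504

5.9932 m


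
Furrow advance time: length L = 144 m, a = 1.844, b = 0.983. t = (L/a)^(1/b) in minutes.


t = (L/a)^(1/b)
t = (144/1.844)^(1/0.983)
t = 78.091106^(1/0.983)

84.2039 min


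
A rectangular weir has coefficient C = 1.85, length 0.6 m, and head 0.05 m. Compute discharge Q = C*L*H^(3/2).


Q = C * L * H^(3/2) = 1.85 * 0.6 * 0.05^1.5 = 1.85 * 0.6 * 0.011180

0.0124 m^3/s


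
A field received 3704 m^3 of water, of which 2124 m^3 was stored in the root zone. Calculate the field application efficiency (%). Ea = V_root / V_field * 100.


Ea = V_root / V_field * 100 = 2124 / 3704 * 100 = 57.3434%

57.3434 %


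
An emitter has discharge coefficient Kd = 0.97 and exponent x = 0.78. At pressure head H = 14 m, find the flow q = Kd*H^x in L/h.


q = Kd * H^x = 0.97 * 14^0.78 = 0.97 * 7.833933

7.5989 L/h


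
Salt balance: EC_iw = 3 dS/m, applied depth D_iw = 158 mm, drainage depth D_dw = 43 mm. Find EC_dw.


EC_dw = EC_iw * D_iw / D_dw
EC_dw = 3 * 158 / 43
EC_dw = 474 / 43

11.0233 dS/m


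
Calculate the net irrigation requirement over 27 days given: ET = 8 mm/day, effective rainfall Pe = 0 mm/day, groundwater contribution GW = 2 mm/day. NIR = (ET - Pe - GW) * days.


Daily deficit = ET - Pe - GW = 8 - 0 - 2 = 6 mm/day
NIR = 6 * 27 = 162 mm

162.0000 mm


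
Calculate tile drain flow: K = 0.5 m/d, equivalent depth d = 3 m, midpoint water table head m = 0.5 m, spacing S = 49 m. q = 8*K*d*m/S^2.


q = 8*K*d*m/S^2
q = 8*0.5*3*0.5/49^2
q = 6.0000 / 2401

0.0025 m/d


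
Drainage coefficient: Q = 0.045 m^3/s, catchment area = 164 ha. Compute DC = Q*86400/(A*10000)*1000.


DC = Q * 86400 / (A * 10000) * 1000
DC = 0.045 * 86400 / (164 * 10000) * 1000
DC = 3888000.0000 / 1640000

2.3707 mm/day


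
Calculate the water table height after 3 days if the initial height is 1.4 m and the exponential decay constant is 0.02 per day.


m = m0 * exp(-k*t)
m = 1.4 * exp(-0.02 * 3)
m = 1.4 * exp(-0.0600)

1.3185 m


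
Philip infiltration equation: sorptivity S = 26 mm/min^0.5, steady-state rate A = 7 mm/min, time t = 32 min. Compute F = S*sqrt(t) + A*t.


F = S*sqrt(t) + A*t
F = 26*sqrt(32) + 7*32
F = 26*5.656854 + 224

371.0782 mm


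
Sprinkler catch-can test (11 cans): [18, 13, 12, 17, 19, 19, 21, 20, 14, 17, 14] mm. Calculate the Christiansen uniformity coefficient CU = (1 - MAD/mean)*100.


mean = 16.727273 mm
MAD = 2.528926 mm
CU = (1 - 2.528926/16.727273)*100

84.8814 %
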